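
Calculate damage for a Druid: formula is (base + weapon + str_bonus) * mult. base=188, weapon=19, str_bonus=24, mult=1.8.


Sum base + weapon + str = 188 + 19 + 24 = 231
Multiply by 1.8:
231 * 1.8 = 415.8

415.8 damage


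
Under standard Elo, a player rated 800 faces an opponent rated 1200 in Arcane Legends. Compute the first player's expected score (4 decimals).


Elo expected score: Ea = 1/(1 + 10^((Rb-Ra)/400))
Rb - Ra = 1200 - 800 = 400
(Rb-Ra)/400 = 400/400 = 1.0
10^1.0 = 10.0
Ea = 1/(1 + 10.0) = 1/11.0 = 0.0909

0.0909


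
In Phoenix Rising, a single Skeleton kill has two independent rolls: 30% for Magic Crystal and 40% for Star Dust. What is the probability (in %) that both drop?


For independent events, P(both) = P(A) * P(B)
= 30% * 40%
= 1200 / 100 %
= 12.0%

12.0%


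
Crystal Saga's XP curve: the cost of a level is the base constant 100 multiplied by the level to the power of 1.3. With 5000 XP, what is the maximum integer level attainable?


XP = 100 * level^1.3, so level = (XP / 100)^(1/1.3)
= (5000 / 100)^(1/1.3)
= 50.0^0.7692
= 20.2722
Floor: level = 20

level 20


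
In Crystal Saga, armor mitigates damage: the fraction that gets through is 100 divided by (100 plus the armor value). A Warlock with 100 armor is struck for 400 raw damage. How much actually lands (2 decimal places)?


actual = 400 * 100 / (100 + 100)
= 400 * 100 / 200
= 40000 / 200
= 200.00

200.00 damage


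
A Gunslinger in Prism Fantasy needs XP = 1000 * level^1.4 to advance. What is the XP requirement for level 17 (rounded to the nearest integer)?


XP = 1000 * level^1.4
Substitute level = 17:
XP = 1000 * 17^1.4
= 1000 * 52.7993
= 52799

52799 XP


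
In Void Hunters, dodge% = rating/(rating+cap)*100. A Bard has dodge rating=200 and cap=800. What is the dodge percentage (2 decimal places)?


dodge% = 200 / (200 + 800) * 100
= 200 / 1000 * 100
= 0.2 * 100
= 20.00%

20.00%


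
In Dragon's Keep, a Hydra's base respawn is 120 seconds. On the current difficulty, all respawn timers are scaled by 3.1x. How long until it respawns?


Respawn time = base * multiplier
= 120 * 3.1
= 372.0 seconds

372.0 seconds


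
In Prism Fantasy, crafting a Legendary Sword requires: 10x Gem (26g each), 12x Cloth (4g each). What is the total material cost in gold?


Cost breakdown:
  Gem: 10 * 26 = 260
  Cloth: 12 * 4 = 48
Total = 260 + 48 = 308

308 gold


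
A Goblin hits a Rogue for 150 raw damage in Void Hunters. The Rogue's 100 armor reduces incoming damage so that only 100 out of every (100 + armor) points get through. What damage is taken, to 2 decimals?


actual = 150 * 100 / (100 + 100)
= 150 * 100 / 200
= 15000 / 200
= 75.00

75.00 damage


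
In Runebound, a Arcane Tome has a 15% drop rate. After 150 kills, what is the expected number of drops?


Expected drops = kills * (drop_rate / 100)
= 150 * (15 / 100)
= 150 * 0.15
= 22.5

22.5 drops


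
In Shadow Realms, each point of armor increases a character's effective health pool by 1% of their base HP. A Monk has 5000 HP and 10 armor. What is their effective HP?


EHP = 5000 * (1 + 10/100)
= 5000 * (1 + 0.1)
= 5000 * 1.1
= 5500.0

5500.0 EHP


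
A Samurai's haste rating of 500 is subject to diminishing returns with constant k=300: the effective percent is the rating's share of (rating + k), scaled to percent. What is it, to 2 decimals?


effective% = rating / (rating + k) * 100
= 500 / (500 + 300) * 100
= 500 / 800 * 100
= 0.625 * 100
= 62.50%

62.50%


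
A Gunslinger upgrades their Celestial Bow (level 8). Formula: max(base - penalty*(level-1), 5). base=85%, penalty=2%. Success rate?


raw_rate = 85 - 2 * (8 - 1)
= 85 - 2 * 7
= 85 - 14
= 71
Apply floor: max(71, 5) = 71%

71%


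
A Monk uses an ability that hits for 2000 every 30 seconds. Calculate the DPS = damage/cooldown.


DPS = damage / cooldown
= 2000 / 30
= 66.67

66.67 DPS


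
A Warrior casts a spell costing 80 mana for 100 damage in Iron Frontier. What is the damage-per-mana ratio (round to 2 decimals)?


Efficiency = damage / mana
= 100 / 80
= 1.25

1.25 dmg/mana


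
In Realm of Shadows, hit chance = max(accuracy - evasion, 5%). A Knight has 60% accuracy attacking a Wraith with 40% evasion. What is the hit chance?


accuracy - evasion = 60 - 40 = 20
Apply floor: max(20, 5) = 20
Hit chance = 20%

20%


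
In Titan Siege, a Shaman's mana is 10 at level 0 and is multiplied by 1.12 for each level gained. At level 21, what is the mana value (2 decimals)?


value = base * growth^level
= 10 * 1.12^21
= 10 * 10.803848
= 108.04

108.04 mana


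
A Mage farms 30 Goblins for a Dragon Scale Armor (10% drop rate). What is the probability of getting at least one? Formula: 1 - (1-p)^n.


P(at least one) = 1 - P(none) = 1 - (1-p)^n
p = 10/100 = 0.1
1 - p = 0.9
(1 - p)^30 = 0.9^30 = 0.042391
P(at least one) = 1 - 0.042391 = 0.9576

0.9576


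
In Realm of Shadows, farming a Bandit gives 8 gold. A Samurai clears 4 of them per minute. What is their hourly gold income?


Gold per minute = 8 * 4 = 32
Gold per hour = 32 * 60 = 1920

1920 gold/hour


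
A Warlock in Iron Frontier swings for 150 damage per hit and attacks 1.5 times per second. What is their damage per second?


DPS = damage * attack_speed
= 150 * 1.5
= 225.0

225.0 DPS


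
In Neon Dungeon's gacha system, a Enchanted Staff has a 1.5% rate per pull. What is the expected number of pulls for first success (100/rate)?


Expected pulls for a geometric distribution = 1/p = 100 / rate%
= 100 / 1.5
= 66.67

66.67 pulls


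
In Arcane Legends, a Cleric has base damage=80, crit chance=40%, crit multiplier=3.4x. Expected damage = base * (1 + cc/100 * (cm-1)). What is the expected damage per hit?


E[dmg] = base * (1 + crit_chance * (crit_mult - 1))
cc as decimal = 40/100 = 0.4
cm - 1 = 3.4 - 1 = 2.4
Bonus factor = 0.4 * 2.4 = 0.96
Total multiplier = 1 + 0.96 = 1.96
Expected damage = 80 * 1.96 = 156.80

156.80 damage


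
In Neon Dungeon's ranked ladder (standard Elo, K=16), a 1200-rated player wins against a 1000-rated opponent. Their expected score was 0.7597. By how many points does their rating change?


Elo update: delta = K * (S - Ea), where S = 1 (wins)
S - Ea = 1 - 0.7597 = 0.2403
Rating change = 16 * 0.2403
= 3.84

3.84 rating points


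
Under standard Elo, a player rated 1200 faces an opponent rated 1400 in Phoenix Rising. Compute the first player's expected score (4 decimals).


Elo expected score: Ea = 1/(1 + 10^((Rb-Ra)/400))
Rb - Ra = 1400 - 1200 = 200
(Rb-Ra)/400 = 200/400 = 0.5
10^0.5 = 3.162278
Ea = 1/(1 + 3.162278) = 1/4.162278 = 0.2403

0.2403


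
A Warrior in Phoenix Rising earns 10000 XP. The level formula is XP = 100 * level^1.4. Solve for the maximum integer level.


XP = 100 * level^1.4, so level = (XP / 100)^(1/1.4)
= (10000 / 100)^(1/1.4)
= 100.0^0.7143
= 26.827
Floor: level = 26

level 26


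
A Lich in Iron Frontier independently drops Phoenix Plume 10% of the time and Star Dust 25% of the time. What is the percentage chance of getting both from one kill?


For independent events, P(both) = P(A) * P(B)
= 10% * 25%
= 250 / 100 %
= 2.5%

2.5%


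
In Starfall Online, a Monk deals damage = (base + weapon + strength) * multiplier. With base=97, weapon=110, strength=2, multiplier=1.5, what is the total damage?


Sum base + weapon + str = 97 + 110 + 2 = 209
Multiply by 1.5:
209 * 1.5 = 313.5

313.5 damage


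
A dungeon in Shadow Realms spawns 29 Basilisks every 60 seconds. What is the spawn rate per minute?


Spawns per minute = count * (60 / interval)
= 29 * (60 / 60)
= 29 * 1.0
= 29.0

29.0 per minute


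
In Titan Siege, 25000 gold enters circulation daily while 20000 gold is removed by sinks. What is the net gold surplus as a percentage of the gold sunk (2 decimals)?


Net gold = 25000 - 20000 = 5000
Inflation rate = net / sunk * 100 = 5000 / 20000 * 100
= 0.25 * 100
= 25.00%

25.00%


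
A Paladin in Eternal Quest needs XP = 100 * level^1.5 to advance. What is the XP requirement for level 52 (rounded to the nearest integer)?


XP = 100 * level^1.5
Substitute level = 52:
XP = 100 * 52^1.5
= 100 * 374.9773
= 37498

37498 XP


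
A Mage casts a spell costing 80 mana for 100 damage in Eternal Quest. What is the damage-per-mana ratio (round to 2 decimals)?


Efficiency = damage / mana
= 100 / 80
= 1.25

1.25 dmg/mana


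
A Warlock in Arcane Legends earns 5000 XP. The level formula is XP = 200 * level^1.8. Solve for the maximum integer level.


XP = 200 * level^1.8, so level = (XP / 200)^(1/1.8)
= (5000 / 200)^(1/1.8)
= 25.0^0.5556
= 5.9791
Floor: level = 5

level 5


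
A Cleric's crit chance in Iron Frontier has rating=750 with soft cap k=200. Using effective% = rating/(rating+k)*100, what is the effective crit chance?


effective% = rating / (rating + k) * 100
= 750 / (750 + 200) * 100
= 750 / 950 * 100
= 0.789474 * 100
= 78.95%

78.95%


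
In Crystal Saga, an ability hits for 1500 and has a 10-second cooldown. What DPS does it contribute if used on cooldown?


DPS = damage / cooldown
= 1500 / 10
= 150.00

150.00 DPS


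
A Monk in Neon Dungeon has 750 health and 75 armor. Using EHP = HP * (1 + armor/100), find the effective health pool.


EHP = 750 * (1 + 75/100)
= 750 * (1 + 0.75)
= 750 * 1.75
= 1312.5

1312.5 EHP


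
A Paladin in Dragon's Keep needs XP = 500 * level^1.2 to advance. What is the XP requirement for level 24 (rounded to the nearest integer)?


XP = 500 * level^1.2
Substitute level = 24:
XP = 500 * 24^1.2
= 500 * 45.3162
= 22658

22658 XP


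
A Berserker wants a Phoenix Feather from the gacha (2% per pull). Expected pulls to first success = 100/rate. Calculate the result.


Expected pulls for a geometric distribution = 1/p = 100 / rate%
= 100 / 2
= 50.0

50.0 pulls


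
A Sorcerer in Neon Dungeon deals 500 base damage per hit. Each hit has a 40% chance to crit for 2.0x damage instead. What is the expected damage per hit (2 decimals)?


E[dmg] = base * (1 + crit_chance * (crit_mult - 1))
cc as decimal = 40/100 = 0.4
cm - 1 = 2.0 - 1 = 1.0
Bonus factor = 0.4 * 1.0 = 0.4
Total multiplier = 1 + 0.4 = 1.4
Expected damage = 500 * 1.4 = 700.00

700.00 damage


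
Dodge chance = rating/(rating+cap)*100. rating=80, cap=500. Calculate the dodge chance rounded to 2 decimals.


dodge% = 80 / (80 + 500) * 100
= 80 / 580 * 100
= 0.137931 * 100
= 13.79%

13.79%


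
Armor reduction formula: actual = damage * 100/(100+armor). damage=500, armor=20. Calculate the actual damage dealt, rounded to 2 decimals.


actual = 500 * 100 / (100 + 20)
= 500 * 100 / 120
= 50000 / 120
= 416.67

416.67 damage


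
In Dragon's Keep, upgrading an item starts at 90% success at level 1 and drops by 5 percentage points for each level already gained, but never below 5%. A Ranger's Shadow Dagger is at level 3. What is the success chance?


raw_rate = 90 - 5 * (3 - 1)
= 90 - 5 * 2
= 90 - 10
= 80
Apply floor: max(80, 5) = 80%

80%


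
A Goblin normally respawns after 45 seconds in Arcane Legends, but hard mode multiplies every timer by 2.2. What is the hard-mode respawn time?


Respawn time = base * multiplier
= 45 * 2.2
= 99.0 seconds

99.0 seconds


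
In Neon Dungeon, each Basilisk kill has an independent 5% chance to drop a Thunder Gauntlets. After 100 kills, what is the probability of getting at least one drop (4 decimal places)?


P(at least one) = 1 - P(none) = 1 - (1-p)^n
p = 5/100 = 0.05
1 - p = 0.95
(1 - p)^100 = 0.95^100 = 0.005921
P(at least one) = 1 - 0.005921 = 0.9941

0.9941


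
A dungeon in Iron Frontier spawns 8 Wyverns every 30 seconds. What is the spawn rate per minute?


Spawns per minute = count * (60 / interval)
= 8 * (60 / 30)
= 8 * 2.0
= 16.0

16.0 per minute


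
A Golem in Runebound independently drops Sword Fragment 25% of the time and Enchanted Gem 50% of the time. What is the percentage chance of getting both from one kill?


For independent events, P(both) = P(A) * P(B)
= 25% * 50%
= 1250 / 100 %
= 12.5%

12.5%


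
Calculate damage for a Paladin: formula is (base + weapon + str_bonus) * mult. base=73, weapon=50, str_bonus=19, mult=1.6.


Sum base + weapon + str = 73 + 50 + 19 = 142
Multiply by 1.6:
142 * 1.6 = 227.2

227.2 damage


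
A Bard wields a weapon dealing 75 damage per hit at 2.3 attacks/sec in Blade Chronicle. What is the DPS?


DPS = damage * attack_speed
= 75 * 2.3
= 172.5

172.5 DPS


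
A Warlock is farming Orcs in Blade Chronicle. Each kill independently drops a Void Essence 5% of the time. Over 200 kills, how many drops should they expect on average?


Expected drops = kills * (drop_rate / 100)
= 200 * (5 / 100)
= 200 * 0.05
= 10.0

10.0 drops


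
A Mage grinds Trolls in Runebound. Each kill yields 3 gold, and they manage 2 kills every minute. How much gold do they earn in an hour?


Gold per minute = 3 * 2 = 6
Gold per hour = 6 * 60 = 360

360 gold/hour


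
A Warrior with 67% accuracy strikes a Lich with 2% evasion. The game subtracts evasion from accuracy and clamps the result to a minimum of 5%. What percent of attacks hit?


accuracy - evasion = 67 - 2 = 65
Apply floor: max(65, 5) = 65
Hit chance = 65%

65%


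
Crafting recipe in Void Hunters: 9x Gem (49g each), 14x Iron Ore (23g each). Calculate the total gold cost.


Cost breakdown:
  Gem: 9 * 49 = 441
  Iron Ore: 14 * 23 = 322
Total = 441 + 322 = 763

763 gold


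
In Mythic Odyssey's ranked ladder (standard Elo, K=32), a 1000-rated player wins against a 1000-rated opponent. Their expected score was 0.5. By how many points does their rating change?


Elo update: delta = K * (S - Ea), where S = 1 (wins)
S - Ea = 1 - 0.5 = 0.5
Rating change = 32 * 0.5
= 16.00

16.00 rating points


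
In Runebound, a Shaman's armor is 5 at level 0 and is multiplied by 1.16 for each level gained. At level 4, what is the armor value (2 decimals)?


value = base * growth^level
= 5 * 1.16^4
= 5 * 1.810639
= 9.05

9.05 armor


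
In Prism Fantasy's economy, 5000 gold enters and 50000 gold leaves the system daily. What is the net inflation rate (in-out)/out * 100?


Net gold = 5000 - 50000 = -45000
Inflation rate = net / sunk * 100 = -45000 / 50000 * 100
= -0.9 * 100
= -90.00%

-90.00%


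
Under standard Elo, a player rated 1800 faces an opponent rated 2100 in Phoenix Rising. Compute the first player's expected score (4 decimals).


Elo expected score: Ea = 1/(1 + 10^((Rb-Ra)/400))
Rb - Ra = 2100 - 1800 = 300
(Rb-Ra)/400 = 300/400 = 0.75
10^0.75 = 5.623413
Ea = 1/(1 + 5.623413) = 1/6.623413 = 0.1510

0.1510


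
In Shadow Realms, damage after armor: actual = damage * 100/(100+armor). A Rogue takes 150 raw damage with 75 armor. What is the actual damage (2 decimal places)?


actual = 150 * 100 / (100 + 75)
= 150 * 100 / 175
= 15000 / 175
= 85.71

85.71 damage


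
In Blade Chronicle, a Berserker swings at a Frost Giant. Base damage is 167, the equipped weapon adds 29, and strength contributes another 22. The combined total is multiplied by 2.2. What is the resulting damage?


Sum base + weapon + str = 167 + 29 + 22 = 218
Multiply by 2.2:
218 * 2.2 = 479.6

479.6 damage


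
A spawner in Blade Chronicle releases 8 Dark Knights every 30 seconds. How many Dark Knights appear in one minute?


Spawns per minute = count * (60 / interval)
= 8 * (60 / 30)
= 8 * 2.0
= 16.0

16.0 per minute


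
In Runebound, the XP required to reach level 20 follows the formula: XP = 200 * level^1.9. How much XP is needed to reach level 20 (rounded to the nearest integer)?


XP = 200 * level^1.9
Substitute level = 20:
XP = 200 * 20^1.9
= 200 * 296.4538
= 59291

59291 XP


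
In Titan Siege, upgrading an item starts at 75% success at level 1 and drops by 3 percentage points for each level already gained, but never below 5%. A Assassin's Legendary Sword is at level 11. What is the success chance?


raw_rate = 75 - 3 * (11 - 1)
= 75 - 3 * 10
= 75 - 30
= 45
Apply floor: max(45, 5) = 45%

45%


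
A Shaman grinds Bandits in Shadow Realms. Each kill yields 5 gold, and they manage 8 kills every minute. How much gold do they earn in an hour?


Gold per minute = 5 * 8 = 40
Gold per hour = 40 * 60 = 2400

2400 gold/hour


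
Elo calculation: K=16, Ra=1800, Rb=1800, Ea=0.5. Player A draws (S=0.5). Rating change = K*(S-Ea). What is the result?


Elo update: delta = K * (S - Ea), where S = 0.5 (draws)
S - Ea = 0.5 - 0.5 = 0.0
Rating change = 16 * 0.0
= 0.00

0.00 rating points


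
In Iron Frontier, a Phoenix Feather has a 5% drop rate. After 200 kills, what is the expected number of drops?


Expected drops = kills * (drop_rate / 100)
= 200 * (5 / 100)
= 200 * 0.05
= 10.0

10.0 drops


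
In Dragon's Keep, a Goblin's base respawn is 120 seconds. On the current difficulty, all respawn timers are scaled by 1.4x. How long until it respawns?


Respawn time = base * multiplier
= 120 * 1.4
= 168.0 seconds

168.0 seconds


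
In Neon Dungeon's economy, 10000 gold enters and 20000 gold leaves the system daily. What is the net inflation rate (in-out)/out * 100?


Net gold = 10000 - 20000 = -10000
Inflation rate = net / sunk * 100 = -10000 / 20000 * 100
= -0.5 * 100
= -50.00%

-50.00%


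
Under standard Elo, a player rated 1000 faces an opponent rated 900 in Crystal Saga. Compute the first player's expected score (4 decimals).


Elo expected score: Ea = 1/(1 + 10^((Rb-Ra)/400))
Rb - Ra = 900 - 1000 = -100
(Rb-Ra)/400 = -100/400 = -0.25
10^-0.25 = 0.562341
Ea = 1/(1 + 0.562341) = 1/1.562341 = 0.6401

0.6401


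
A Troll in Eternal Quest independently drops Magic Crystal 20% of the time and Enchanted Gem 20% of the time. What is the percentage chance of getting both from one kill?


For independent events, P(both) = P(A) * P(B)
= 20% * 20%
= 400 / 100 %
= 4.0%

4.0%


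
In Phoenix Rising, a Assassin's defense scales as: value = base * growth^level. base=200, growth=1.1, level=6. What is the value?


value = base * growth^level
= 200 * 1.1^6
= 200 * 1.771561
= 354.31

354.31 defense


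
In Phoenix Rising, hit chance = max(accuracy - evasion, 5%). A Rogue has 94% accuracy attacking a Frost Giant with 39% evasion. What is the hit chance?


accuracy - evasion = 94 - 39 = 55
Apply floor: max(55, 5) = 55
Hit chance = 55%

55%


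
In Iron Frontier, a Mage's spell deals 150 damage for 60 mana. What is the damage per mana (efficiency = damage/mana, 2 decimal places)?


Efficiency = damage / mana
= 150 / 60
= 2.50

2.50 dmg/mana


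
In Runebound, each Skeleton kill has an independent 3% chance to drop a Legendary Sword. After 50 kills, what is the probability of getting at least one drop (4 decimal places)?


P(at least one) = 1 - P(none) = 1 - (1-p)^n
p = 3/100 = 0.03
1 - p = 0.97
(1 - p)^50 = 0.97^50 = 0.218065
P(at least one) = 1 - 0.218065 = 0.7819

0.7819


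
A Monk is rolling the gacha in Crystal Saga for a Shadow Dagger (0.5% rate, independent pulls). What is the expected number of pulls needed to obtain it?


Expected pulls for a geometric distribution = 1/p = 100 / rate%
= 100 / 0.5
= 200.0

200.0 pulls


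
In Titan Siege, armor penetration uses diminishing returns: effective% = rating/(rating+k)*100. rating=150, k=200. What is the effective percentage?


effective% = rating / (rating + k) * 100
= 150 / (150 + 200) * 100
= 150 / 350 * 100
= 0.428571 * 100
= 42.86%

42.86%


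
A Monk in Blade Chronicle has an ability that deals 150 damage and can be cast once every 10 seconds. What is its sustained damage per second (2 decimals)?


DPS = damage / cooldown
= 150 / 10
= 15.00

15.00 DPS


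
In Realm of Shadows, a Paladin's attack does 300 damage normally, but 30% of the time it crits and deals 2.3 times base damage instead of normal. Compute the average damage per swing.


E[dmg] = base * (1 + crit_chance * (crit_mult - 1))
cc as decimal = 30/100 = 0.3
cm - 1 = 2.3 - 1 = 1.3
Bonus factor = 0.3 * 1.3 = 0.39
Total multiplier = 1 + 0.39 = 1.39
Expected damage = 300 * 1.39 = 417.00

417.00 damage


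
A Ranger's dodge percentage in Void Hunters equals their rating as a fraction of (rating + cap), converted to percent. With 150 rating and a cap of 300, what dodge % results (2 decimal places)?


dodge% = 150 / (150 + 300) * 100
= 150 / 450 * 100
= 0.333333 * 100
= 33.33%

33.33%


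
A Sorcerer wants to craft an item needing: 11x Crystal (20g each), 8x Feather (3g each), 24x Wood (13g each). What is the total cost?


Cost breakdown:
  Crystal: 11 * 20 = 220
  Feather: 8 * 3 = 24
  Wood: 24 * 13 = 312
Total = 220 + 24 + 312 = 556

556 gold


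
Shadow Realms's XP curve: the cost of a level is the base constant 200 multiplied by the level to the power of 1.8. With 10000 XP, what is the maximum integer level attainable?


XP = 200 * level^1.8, so level = (XP / 200)^(1/1.8)
= (10000 / 200)^(1/1.8)
= 50.0^0.5556
= 8.7876
Floor: level = 8

level 8


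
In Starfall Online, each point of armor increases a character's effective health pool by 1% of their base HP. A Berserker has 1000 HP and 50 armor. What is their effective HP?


EHP = 1000 * (1 + 50/100)
= 1000 * (1 + 0.5)
= 1000 * 1.5
= 1500.0

1500.0 EHP


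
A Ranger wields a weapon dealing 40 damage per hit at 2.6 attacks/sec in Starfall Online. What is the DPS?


DPS = damage * attack_speed
= 40 * 2.6
= 104.0

104.0 DPS


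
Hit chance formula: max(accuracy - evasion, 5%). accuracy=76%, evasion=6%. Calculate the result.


accuracy - evasion = 76 - 6 = 70
Apply floor: max(70, 5) = 70
Hit chance = 70%

70%


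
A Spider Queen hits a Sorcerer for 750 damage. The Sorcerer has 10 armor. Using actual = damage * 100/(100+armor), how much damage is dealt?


actual = 750 * 100 / (100 + 10)
= 750 * 100 / 110
= 75000 / 110
= 681.82

681.82 damage


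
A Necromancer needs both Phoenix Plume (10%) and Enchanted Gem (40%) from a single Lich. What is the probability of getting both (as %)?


For independent events, P(both) = P(A) * P(B)
= 10% * 40%
= 400 / 100 %
= 4.0%

4.0%


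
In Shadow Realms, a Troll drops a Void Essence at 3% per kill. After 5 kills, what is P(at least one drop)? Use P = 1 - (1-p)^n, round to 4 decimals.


P(at least one) = 1 - P(none) = 1 - (1-p)^n
p = 3/100 = 0.03
1 - p = 0.97
(1 - p)^5 = 0.97^5 = 0.858734
P(at least one) = 1 - 0.858734 = 0.1413

0.1413


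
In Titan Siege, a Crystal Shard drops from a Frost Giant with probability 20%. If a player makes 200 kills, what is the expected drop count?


Expected drops = kills * (drop_rate / 100)
= 200 * (20 / 100)
= 200 * 0.2
= 40.0

40.0 drops


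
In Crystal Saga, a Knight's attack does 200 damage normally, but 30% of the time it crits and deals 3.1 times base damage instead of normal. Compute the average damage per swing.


E[dmg] = base * (1 + crit_chance * (crit_mult - 1))
cc as decimal = 30/100 = 0.3
cm - 1 = 3.1 - 1 = 2.1
Bonus factor = 0.3 * 2.1 = 0.63
Total multiplier = 1 + 0.63 = 1.63
Expected damage = 200 * 1.63 = 326.00

326.00 damage


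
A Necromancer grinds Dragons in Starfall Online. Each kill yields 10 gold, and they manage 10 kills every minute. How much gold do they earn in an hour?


Gold per minute = 10 * 10 = 100
Gold per hour = 100 * 60 = 6000

6000 gold/hour


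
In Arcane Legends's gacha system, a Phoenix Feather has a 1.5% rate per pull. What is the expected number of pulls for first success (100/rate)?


Expected pulls for a geometric distribution = 1/p = 100 / rate%
= 100 / 1.5
= 66.67

66.67 pulls


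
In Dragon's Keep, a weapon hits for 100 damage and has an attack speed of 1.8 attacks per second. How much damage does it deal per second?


DPS = damage * attack_speed
= 100 * 1.8
= 180.0

180.0 DPS


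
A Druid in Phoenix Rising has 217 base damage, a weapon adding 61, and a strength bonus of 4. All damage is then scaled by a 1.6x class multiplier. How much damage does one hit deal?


Sum base + weapon + str = 217 + 61 + 4 = 282
Multiply by 1.6:
282 * 1.6 = 451.2

451.2 damage


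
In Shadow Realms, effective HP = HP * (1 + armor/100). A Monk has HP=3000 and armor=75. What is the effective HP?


EHP = 3000 * (1 + 75/100)
= 3000 * (1 + 0.75)
= 3000 * 1.75
= 5250.0

5250.0 EHP


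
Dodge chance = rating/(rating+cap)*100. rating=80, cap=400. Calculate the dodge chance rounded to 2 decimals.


dodge% = 80 / (80 + 400) * 100
= 80 / 480 * 100
= 0.166667 * 100
= 16.67%

16.67%


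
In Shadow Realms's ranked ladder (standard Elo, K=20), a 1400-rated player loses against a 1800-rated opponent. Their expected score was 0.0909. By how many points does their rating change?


Elo update: delta = K * (S - Ea), where S = 0 (loses)
S - Ea = 0 - 0.0909 = -0.0909
Rating change = 20 * -0.0909
= -1.82

-1.82 rating points


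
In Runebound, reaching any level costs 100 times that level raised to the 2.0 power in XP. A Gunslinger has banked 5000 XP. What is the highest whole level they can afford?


XP = 100 * level^2.0, so level = (XP / 100)^(1/2.0)
= (5000 / 100)^(1/2.0)
= 50.0^0.5
= 7.0711
Floor: level = 7

level 7


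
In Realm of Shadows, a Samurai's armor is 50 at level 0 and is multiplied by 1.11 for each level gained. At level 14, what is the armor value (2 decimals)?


value = base * growth^level
= 50 * 1.11^14
= 50 * 4.310441
= 215.52

215.52 armor


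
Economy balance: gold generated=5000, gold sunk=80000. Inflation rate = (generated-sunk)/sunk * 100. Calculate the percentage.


Net gold = 5000 - 80000 = -75000
Inflation rate = net / sunk * 100 = -75000 / 80000 * 100
= -0.9375 * 100
= -93.75%

-93.75%


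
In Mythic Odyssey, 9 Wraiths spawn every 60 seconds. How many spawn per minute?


Spawns per minute = count * (60 / interval)
= 9 * (60 / 60)
= 9 * 1.0
= 9.0

9.0 per minute


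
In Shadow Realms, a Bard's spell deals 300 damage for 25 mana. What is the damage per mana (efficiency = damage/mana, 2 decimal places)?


Efficiency = damage / mana
= 300 / 25
= 12.00

12.00 dmg/mana


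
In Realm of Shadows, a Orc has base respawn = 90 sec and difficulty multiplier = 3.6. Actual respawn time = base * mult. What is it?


Respawn time = base * multiplier
= 90 * 3.6
= 324.0 seconds

324.0 seconds


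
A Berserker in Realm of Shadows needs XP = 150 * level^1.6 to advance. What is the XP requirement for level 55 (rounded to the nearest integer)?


XP = 150 * level^1.6
Substitute level = 55:
XP = 150 * 55^1.6
= 150 * 608.9481
= 91342

91342 XP


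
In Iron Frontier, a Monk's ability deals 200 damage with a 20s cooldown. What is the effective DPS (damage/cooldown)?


DPS = damage / cooldown
= 200 / 20
= 10.00

10.00 DPS


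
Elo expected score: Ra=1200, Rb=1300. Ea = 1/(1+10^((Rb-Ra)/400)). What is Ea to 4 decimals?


Elo expected score: Ea = 1/(1 + 10^((Rb-Ra)/400))
Rb - Ra = 1300 - 1200 = 100
(Rb-Ra)/400 = 100/400 = 0.25
10^0.25 = 1.778279
Ea = 1/(1 + 1.778279) = 1/2.778279 = 0.3599

0.3599


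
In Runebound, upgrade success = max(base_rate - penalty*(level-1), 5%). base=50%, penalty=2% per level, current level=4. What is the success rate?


raw_rate = 50 - 2 * (4 - 1)
= 50 - 2 * 3
= 50 - 6
= 44
Apply floor: max(44, 5) = 44%

44%


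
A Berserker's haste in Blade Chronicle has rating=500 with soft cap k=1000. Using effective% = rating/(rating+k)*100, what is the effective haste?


effective% = rating / (rating + k) * 100
= 500 / (500 + 1000) * 100
= 500 / 1500 * 100
= 0.333333 * 100
= 33.33%

33.33%


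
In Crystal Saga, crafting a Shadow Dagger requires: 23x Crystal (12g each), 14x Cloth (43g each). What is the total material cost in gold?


Cost breakdown:
  Crystal: 23 * 12 = 276
  Cloth: 14 * 43 = 602
Total = 276 + 602 = 878

878 gold


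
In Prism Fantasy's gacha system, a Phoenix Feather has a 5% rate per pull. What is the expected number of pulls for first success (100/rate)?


Expected pulls for a geometric distribution = 1/p = 100 / rate%
= 100 / 5
= 20.0

20.0 pulls


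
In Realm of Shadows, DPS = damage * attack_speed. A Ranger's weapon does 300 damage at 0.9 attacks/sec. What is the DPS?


DPS = damage * attack_speed
= 300 * 0.9
= 270.0

270.0 DPS


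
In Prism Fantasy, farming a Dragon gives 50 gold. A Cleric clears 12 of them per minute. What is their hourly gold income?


Gold per minute = 50 * 12 = 600
Gold per hour = 600 * 60 = 36000

36000 gold/hour


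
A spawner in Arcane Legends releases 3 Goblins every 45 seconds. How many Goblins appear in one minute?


Spawns per minute = count * (60 / interval)
= 3 * (60 / 45)
= 3 * 1.3333
= 4.0

4.0 per minute


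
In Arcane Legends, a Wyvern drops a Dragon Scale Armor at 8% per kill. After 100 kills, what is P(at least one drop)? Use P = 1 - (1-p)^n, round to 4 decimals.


P(at least one) = 1 - P(none) = 1 - (1-p)^n
p = 8/100 = 0.08
1 - p = 0.92
(1 - p)^100 = 0.92^100 = 0.000239
P(at least one) = 1 - 0.000239 = 0.9998

0.9998


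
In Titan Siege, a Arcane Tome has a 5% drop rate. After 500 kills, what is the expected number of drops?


Expected drops = kills * (drop_rate / 100)
= 500 * (5 / 100)
= 500 * 0.05
= 25.0

25.0 drops


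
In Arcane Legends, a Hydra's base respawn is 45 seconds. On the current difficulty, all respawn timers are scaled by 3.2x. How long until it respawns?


Respawn time = base * multiplier
= 45 * 3.2
= 144.0 seconds

144.0 seconds


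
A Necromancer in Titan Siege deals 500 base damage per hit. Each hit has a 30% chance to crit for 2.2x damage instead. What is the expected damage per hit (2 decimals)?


E[dmg] = base * (1 + crit_chance * (crit_mult - 1))
cc as decimal = 30/100 = 0.3
cm - 1 = 2.2 - 1 = 1.2
Bonus factor = 0.3 * 1.2 = 0.36
Total multiplier = 1 + 0.36 = 1.36
Expected damage = 500 * 1.36 = 680.00

680.00 damage


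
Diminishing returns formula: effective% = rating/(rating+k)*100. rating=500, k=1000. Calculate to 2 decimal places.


effective% = rating / (rating + k) * 100
= 500 / (500 + 1000) * 100
= 500 / 1500 * 100
= 0.333333 * 100
= 33.33%

33.33%


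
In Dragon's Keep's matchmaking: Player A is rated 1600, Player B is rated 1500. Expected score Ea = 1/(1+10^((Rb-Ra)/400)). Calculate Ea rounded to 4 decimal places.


Elo expected score: Ea = 1/(1 + 10^((Rb-Ra)/400))
Rb - Ra = 1500 - 1600 = -100
(Rb-Ra)/400 = -100/400 = -0.25
10^-0.25 = 0.562341
Ea = 1/(1 + 0.562341) = 1/1.562341 = 0.6401

0.6401


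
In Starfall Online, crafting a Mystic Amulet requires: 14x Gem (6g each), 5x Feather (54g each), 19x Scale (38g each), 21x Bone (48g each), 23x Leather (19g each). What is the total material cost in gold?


Cost breakdown:
  Gem: 14 * 6 = 84
  Feather: 5 * 54 = 270
  Scale: 19 * 38 = 722
  Bone: 21 * 48 = 1008
  Leather: 23 * 19 = 437
Total = 84 + 270 + 722 + 1008 + 437 = 2521

2521 gold


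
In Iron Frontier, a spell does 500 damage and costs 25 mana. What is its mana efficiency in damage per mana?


Efficiency = damage / mana
= 500 / 25
= 20.00

20.00 dmg/mana


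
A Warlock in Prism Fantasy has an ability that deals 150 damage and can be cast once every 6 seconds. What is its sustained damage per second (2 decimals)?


DPS = damage / cooldown
= 150 / 6
= 25.00

25.00 DPS


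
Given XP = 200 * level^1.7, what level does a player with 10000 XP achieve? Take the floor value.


XP = 200 * level^1.7, so level = (XP / 200)^(1/1.7)
= (10000 / 200)^(1/1.7)
= 50.0^0.5882
= 9.9861
Floor: level = 9

level 9


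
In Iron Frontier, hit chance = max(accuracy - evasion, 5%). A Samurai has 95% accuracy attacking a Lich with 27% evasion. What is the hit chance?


accuracy - evasion = 95 - 27 = 68
Apply floor: max(68, 5) = 68
Hit chance = 68%

68%


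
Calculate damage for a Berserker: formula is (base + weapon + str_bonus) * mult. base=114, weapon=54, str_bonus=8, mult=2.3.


Sum base + weapon + str = 114 + 54 + 8 = 176
Multiply by 2.3:
176 * 2.3 = 404.8

404.8 damage


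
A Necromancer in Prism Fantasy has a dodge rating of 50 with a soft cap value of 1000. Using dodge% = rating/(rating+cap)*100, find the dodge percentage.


dodge% = 50 / (50 + 1000) * 100
= 50 / 1050 * 100
= 0.047619 * 100
= 4.76%

4.76%


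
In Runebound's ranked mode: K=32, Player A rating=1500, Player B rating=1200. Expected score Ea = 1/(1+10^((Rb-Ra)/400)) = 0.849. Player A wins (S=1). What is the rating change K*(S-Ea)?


Elo update: delta = K * (S - Ea), where S = 1 (wins)
S - Ea = 1 - 0.849 = 0.151
Rating change = 32 * 0.151
= 4.83

4.83 rating points


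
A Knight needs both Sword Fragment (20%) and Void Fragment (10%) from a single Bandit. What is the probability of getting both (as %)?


For independent events, P(both) = P(A) * P(B)
= 20% * 10%
= 200 / 100 %
= 2.0%

2.0%


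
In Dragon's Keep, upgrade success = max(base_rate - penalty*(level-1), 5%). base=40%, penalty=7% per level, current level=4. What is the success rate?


raw_rate = 40 - 7 * (4 - 1)
= 40 - 7 * 3
= 40 - 21
= 19
Apply floor: max(19, 5) = 19%

19%


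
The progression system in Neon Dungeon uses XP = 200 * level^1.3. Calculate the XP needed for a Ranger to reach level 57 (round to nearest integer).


XP = 200 * level^1.3
Substitute level = 57:
XP = 200 * 57^1.3
= 200 * 191.7067
= 38341

38341 XP


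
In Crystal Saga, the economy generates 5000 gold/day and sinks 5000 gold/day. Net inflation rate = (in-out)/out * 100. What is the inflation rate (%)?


Net gold = 5000 - 5000 = 0
Inflation rate = net / sunk * 100 = 0 / 5000 * 100
= 0.0 * 100
= 0.00%

0.00%


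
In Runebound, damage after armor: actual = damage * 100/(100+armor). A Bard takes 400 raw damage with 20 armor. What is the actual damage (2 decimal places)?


actual = 400 * 100 / (100 + 20)
= 400 * 100 / 120
= 40000 / 120
= 333.33

333.33 damage


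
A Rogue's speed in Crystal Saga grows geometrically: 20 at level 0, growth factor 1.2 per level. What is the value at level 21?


value = base * growth^level
= 20 * 1.2^21
= 20 * 46.00512
= 920.10

920.10 speed


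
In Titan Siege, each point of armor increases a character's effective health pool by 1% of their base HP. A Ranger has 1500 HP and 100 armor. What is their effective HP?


EHP = 1500 * (1 + 100/100)
= 1500 * (1 + 1.0)
= 1500 * 2.0
= 3000.0

3000.0 EHP


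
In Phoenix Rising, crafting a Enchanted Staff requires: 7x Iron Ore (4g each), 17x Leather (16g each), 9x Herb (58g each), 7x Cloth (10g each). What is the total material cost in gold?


Cost breakdown:
  Iron Ore: 7 * 4 = 28
  Leather: 17 * 16 = 272
  Herb: 9 * 58 = 522
  Cloth: 7 * 10 = 70
Total = 28 + 272 + 522 + 70 = 892

892 gold


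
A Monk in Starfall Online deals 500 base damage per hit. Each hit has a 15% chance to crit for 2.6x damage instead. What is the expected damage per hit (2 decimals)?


E[dmg] = base * (1 + crit_chance * (crit_mult - 1))
cc as decimal = 15/100 = 0.15
cm - 1 = 2.6 - 1 = 1.6
Bonus factor = 0.15 * 1.6 = 0.24
Total multiplier = 1 + 0.24 = 1.24
Expected damage = 500 * 1.24 = 620.00

620.00 damage


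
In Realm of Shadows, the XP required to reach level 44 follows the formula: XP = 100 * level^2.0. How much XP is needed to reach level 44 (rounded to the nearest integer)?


XP = 100 * level^2.0
Substitute level = 44:
XP = 100 * 44^2.0
= 100 * 1936.0
= 193600

193600 XP


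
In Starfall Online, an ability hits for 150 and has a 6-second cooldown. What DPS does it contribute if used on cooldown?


DPS = damage / cooldown
= 150 / 6
= 25.00

25.00 DPS


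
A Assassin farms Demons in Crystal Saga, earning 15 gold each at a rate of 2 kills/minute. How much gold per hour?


Gold per minute = 15 * 2 = 30
Gold per hour = 30 * 60 = 1800

1800 gold/hour


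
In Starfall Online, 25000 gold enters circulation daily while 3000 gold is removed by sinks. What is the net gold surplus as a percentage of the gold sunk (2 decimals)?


Net gold = 25000 - 3000 = 22000
Inflation rate = net / sunk * 100 = 22000 / 3000 * 100
= 7.333333 * 100
= 733.33%

733.33%


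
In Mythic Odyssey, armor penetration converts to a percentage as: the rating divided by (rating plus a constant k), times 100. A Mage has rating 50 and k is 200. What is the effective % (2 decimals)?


effective% = rating / (rating + k) * 100
= 50 / (50 + 200) * 100
= 50 / 250 * 100
= 0.2 * 100
= 20.00%

20.00%


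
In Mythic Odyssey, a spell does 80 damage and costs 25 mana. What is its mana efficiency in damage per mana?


Efficiency = damage / mana
= 80 / 25
= 3.20

3.20 dmg/mana


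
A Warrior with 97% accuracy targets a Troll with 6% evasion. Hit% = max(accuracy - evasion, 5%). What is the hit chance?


accuracy - evasion = 97 - 6 = 91
Apply floor: max(91, 5) = 91
Hit chance = 91%

91%


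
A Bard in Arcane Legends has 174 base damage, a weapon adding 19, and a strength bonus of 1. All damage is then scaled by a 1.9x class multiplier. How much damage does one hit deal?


Sum base + weapon + str = 174 + 19 + 1 = 194
Multiply by 1.9:
194 * 1.9 = 368.6

368.6 damage


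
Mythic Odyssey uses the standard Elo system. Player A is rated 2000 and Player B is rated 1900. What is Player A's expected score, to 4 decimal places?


Elo expected score: Ea = 1/(1 + 10^((Rb-Ra)/400))
Rb - Ra = 1900 - 2000 = -100
(Rb-Ra)/400 = -100/400 = -0.25
10^-0.25 = 0.562341
Ea = 1/(1 + 0.562341) = 1/1.562341 = 0.6401

0.6401


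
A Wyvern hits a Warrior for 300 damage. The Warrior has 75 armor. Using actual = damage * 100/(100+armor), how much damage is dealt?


actual = 300 * 100 / (100 + 75)
= 300 * 100 / 175
= 30000 / 175
= 171.43

171.43 damage


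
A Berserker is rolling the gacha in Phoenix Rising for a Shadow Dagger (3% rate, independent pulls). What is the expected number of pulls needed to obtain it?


Expected pulls for a geometric distribution = 1/p = 100 / rate%
= 100 / 3
= 33.33

33.33 pulls


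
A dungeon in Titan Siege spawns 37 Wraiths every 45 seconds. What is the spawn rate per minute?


Spawns per minute = count * (60 / interval)
= 37 * (60 / 45)
= 37 * 1.3333
= 49.33

49.33 per minute


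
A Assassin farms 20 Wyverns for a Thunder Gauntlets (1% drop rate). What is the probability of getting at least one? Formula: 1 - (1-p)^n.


P(at least one) = 1 - P(none) = 1 - (1-p)^n
p = 1/100 = 0.01
1 - p = 0.99
(1 - p)^20 = 0.99^20 = 0.817907
P(at least one) = 1 - 0.817907 = 0.1821

0.1821


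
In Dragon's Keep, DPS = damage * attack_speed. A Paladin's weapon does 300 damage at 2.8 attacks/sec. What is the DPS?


DPS = damage * attack_speed
= 300 * 2.8
= 840.0

840.0 DPS


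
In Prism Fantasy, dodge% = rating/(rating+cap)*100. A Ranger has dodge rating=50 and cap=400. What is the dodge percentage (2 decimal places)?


dodge% = 50 / (50 + 400) * 100
= 50 / 450 * 100
= 0.111111 * 100
= 11.11%

11.11%


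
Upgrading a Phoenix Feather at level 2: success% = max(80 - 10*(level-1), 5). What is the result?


raw_rate = 80 - 10 * (2 - 1)
= 80 - 10 * 1
= 80 - 10
= 70
Apply floor: max(70, 5) = 70%

70%


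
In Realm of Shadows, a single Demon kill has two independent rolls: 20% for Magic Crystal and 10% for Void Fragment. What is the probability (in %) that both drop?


For independent events, P(both) = P(A) * P(B)
= 20% * 10%
= 200 / 100 %
= 2.0%

2.0%


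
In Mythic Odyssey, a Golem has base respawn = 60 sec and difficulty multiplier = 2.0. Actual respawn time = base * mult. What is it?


Respawn time = base * multiplier
= 60 * 2.0
= 120.0 seconds

120.0 seconds


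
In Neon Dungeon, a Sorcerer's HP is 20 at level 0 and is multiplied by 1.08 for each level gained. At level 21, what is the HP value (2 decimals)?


value = base * growth^level
= 20 * 1.08^21
= 20 * 5.033834
= 100.68

100.68 HP


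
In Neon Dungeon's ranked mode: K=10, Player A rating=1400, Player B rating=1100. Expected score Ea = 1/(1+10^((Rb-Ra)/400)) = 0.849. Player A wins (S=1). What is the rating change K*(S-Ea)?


Elo update: delta = K * (S - Ea), where S = 1 (wins)
S - Ea = 1 - 0.849 = 0.151
Rating change = 10 * 0.151
= 1.51

1.51 rating points
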